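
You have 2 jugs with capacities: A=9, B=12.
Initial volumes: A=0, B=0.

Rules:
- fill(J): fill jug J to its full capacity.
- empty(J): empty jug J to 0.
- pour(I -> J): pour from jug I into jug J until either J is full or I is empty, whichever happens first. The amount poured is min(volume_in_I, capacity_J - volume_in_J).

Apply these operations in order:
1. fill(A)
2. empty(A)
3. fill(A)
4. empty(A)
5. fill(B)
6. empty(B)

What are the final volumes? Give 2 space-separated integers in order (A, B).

Step 1: fill(A) -> (A=9 B=0)
Step 2: empty(A) -> (A=0 B=0)
Step 3: fill(A) -> (A=9 B=0)
Step 4: empty(A) -> (A=0 B=0)
Step 5: fill(B) -> (A=0 B=12)
Step 6: empty(B) -> (A=0 B=0)

Answer: 0 0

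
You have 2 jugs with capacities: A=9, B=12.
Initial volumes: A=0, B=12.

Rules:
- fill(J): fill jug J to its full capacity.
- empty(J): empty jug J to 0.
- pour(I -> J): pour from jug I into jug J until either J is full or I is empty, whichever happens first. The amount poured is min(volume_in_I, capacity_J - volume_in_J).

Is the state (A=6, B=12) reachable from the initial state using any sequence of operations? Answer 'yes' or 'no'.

Answer: yes

Derivation:
BFS from (A=0, B=12):
  1. fill(A) -> (A=9 B=12)
  2. empty(B) -> (A=9 B=0)
  3. pour(A -> B) -> (A=0 B=9)
  4. fill(A) -> (A=9 B=9)
  5. pour(A -> B) -> (A=6 B=12)
Target reached → yes.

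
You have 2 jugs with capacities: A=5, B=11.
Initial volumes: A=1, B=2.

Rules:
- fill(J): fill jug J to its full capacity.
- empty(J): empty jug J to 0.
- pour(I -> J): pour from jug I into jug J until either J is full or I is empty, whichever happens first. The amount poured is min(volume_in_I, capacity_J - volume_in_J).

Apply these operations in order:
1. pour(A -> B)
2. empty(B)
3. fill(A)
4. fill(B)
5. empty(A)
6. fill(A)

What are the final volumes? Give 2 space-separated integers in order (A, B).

Step 1: pour(A -> B) -> (A=0 B=3)
Step 2: empty(B) -> (A=0 B=0)
Step 3: fill(A) -> (A=5 B=0)
Step 4: fill(B) -> (A=5 B=11)
Step 5: empty(A) -> (A=0 B=11)
Step 6: fill(A) -> (A=5 B=11)

Answer: 5 11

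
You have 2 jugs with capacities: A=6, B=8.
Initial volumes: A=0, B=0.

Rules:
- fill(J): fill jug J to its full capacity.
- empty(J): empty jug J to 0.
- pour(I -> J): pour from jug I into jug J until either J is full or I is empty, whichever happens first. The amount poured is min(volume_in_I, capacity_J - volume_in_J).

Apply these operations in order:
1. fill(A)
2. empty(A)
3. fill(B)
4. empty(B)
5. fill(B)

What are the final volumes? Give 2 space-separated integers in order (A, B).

Step 1: fill(A) -> (A=6 B=0)
Step 2: empty(A) -> (A=0 B=0)
Step 3: fill(B) -> (A=0 B=8)
Step 4: empty(B) -> (A=0 B=0)
Step 5: fill(B) -> (A=0 B=8)

Answer: 0 8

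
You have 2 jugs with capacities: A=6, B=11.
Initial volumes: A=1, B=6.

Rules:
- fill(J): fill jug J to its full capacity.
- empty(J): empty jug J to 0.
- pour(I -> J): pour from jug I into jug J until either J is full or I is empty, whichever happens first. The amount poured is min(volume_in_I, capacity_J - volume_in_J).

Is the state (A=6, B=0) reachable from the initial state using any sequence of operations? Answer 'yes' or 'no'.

BFS from (A=1, B=6):
  1. fill(A) -> (A=6 B=6)
  2. empty(B) -> (A=6 B=0)
Target reached → yes.

Answer: yes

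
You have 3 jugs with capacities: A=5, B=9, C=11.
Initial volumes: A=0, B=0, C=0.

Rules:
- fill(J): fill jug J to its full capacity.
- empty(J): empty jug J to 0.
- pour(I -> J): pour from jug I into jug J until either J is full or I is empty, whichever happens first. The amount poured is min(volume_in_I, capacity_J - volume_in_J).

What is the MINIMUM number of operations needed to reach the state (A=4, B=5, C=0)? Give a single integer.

Answer: 5

Derivation:
BFS from (A=0, B=0, C=0). One shortest path:
  1. fill(B) -> (A=0 B=9 C=0)
  2. pour(B -> A) -> (A=5 B=4 C=0)
  3. pour(A -> C) -> (A=0 B=4 C=5)
  4. pour(B -> A) -> (A=4 B=0 C=5)
  5. pour(C -> B) -> (A=4 B=5 C=0)
Reached target in 5 moves.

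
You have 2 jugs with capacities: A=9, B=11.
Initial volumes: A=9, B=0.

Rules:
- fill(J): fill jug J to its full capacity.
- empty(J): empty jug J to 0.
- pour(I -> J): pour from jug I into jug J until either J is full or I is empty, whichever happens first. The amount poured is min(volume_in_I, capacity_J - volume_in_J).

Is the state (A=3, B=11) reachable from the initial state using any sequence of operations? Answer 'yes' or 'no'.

Answer: yes

Derivation:
BFS from (A=9, B=0):
  1. pour(A -> B) -> (A=0 B=9)
  2. fill(A) -> (A=9 B=9)
  3. pour(A -> B) -> (A=7 B=11)
  4. empty(B) -> (A=7 B=0)
  5. pour(A -> B) -> (A=0 B=7)
  6. fill(A) -> (A=9 B=7)
  7. pour(A -> B) -> (A=5 B=11)
  8. empty(B) -> (A=5 B=0)
  9. pour(A -> B) -> (A=0 B=5)
  10. fill(A) -> (A=9 B=5)
  11. pour(A -> B) -> (A=3 B=11)
Target reached → yes.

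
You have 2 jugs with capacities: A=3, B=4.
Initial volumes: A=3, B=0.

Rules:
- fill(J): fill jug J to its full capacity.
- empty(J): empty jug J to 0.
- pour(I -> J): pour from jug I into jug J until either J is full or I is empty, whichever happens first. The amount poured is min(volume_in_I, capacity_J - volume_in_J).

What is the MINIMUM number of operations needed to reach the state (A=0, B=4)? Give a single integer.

BFS from (A=3, B=0). One shortest path:
  1. empty(A) -> (A=0 B=0)
  2. fill(B) -> (A=0 B=4)
Reached target in 2 moves.

Answer: 2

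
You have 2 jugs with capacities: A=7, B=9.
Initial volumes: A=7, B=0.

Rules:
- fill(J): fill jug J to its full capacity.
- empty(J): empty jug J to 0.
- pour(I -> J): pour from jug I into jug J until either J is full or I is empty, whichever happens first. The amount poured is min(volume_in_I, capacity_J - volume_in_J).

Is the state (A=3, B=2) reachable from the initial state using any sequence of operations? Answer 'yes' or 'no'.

BFS explored all 32 reachable states.
Reachable set includes: (0,0), (0,1), (0,2), (0,3), (0,4), (0,5), (0,6), (0,7), (0,8), (0,9), (1,0), (1,9) ...
Target (A=3, B=2) not in reachable set → no.

Answer: no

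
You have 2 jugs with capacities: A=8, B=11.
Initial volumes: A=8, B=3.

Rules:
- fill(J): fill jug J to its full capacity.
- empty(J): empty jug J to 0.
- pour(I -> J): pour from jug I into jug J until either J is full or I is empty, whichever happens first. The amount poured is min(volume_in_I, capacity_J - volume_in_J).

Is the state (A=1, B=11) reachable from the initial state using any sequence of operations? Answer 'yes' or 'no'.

BFS from (A=8, B=3):
  1. empty(A) -> (A=0 B=3)
  2. pour(B -> A) -> (A=3 B=0)
  3. fill(B) -> (A=3 B=11)
  4. pour(B -> A) -> (A=8 B=6)
  5. empty(A) -> (A=0 B=6)
  6. pour(B -> A) -> (A=6 B=0)
  7. fill(B) -> (A=6 B=11)
  8. pour(B -> A) -> (A=8 B=9)
  9. empty(A) -> (A=0 B=9)
  10. pour(B -> A) -> (A=8 B=1)
  11. empty(A) -> (A=0 B=1)
  12. pour(B -> A) -> (A=1 B=0)
  13. fill(B) -> (A=1 B=11)
Target reached → yes.

Answer: yes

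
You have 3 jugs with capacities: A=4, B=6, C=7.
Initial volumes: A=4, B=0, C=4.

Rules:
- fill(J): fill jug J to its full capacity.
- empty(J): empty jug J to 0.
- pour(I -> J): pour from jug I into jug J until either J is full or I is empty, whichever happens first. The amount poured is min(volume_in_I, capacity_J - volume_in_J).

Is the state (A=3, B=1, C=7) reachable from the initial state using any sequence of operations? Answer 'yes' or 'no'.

BFS from (A=4, B=0, C=4):
  1. pour(A -> B) -> (A=0 B=4 C=4)
  2. pour(B -> C) -> (A=0 B=1 C=7)
  3. pour(C -> A) -> (A=4 B=1 C=3)
  4. empty(A) -> (A=0 B=1 C=3)
  5. pour(C -> A) -> (A=3 B=1 C=0)
  6. fill(C) -> (A=3 B=1 C=7)
Target reached → yes.

Answer: yes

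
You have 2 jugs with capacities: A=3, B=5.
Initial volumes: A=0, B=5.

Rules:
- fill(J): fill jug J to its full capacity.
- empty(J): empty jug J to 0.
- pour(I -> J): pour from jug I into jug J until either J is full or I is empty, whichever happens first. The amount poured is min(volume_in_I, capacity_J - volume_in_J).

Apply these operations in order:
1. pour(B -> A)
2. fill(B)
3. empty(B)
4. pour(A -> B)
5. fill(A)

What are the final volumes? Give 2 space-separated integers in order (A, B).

Step 1: pour(B -> A) -> (A=3 B=2)
Step 2: fill(B) -> (A=3 B=5)
Step 3: empty(B) -> (A=3 B=0)
Step 4: pour(A -> B) -> (A=0 B=3)
Step 5: fill(A) -> (A=3 B=3)

Answer: 3 3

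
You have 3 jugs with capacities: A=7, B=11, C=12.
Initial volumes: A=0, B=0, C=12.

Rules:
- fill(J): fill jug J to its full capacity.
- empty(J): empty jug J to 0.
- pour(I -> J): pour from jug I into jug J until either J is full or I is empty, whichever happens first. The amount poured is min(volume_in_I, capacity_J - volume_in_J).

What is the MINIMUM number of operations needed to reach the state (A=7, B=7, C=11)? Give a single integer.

BFS from (A=0, B=0, C=12). One shortest path:
  1. fill(A) -> (A=7 B=0 C=12)
  2. fill(B) -> (A=7 B=11 C=12)
  3. empty(C) -> (A=7 B=11 C=0)
  4. pour(B -> C) -> (A=7 B=0 C=11)
  5. pour(A -> B) -> (A=0 B=7 C=11)
  6. fill(A) -> (A=7 B=7 C=11)
Reached target in 6 moves.

Answer: 6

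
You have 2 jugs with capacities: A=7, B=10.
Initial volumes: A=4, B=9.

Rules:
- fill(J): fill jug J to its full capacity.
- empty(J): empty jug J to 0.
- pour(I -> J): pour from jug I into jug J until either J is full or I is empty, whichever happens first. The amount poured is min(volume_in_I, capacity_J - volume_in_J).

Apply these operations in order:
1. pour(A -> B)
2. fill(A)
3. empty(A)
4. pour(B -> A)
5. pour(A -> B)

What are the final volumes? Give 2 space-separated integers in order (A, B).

Answer: 0 10

Derivation:
Step 1: pour(A -> B) -> (A=3 B=10)
Step 2: fill(A) -> (A=7 B=10)
Step 3: empty(A) -> (A=0 B=10)
Step 4: pour(B -> A) -> (A=7 B=3)
Step 5: pour(A -> B) -> (A=0 B=10)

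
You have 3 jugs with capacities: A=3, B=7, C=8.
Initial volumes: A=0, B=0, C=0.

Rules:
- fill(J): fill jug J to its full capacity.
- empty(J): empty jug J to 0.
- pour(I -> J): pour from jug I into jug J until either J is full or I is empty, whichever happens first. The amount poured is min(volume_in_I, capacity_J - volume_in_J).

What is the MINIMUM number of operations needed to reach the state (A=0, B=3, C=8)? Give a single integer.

BFS from (A=0, B=0, C=0). One shortest path:
  1. fill(A) -> (A=3 B=0 C=0)
  2. fill(C) -> (A=3 B=0 C=8)
  3. pour(A -> B) -> (A=0 B=3 C=8)
Reached target in 3 moves.

Answer: 3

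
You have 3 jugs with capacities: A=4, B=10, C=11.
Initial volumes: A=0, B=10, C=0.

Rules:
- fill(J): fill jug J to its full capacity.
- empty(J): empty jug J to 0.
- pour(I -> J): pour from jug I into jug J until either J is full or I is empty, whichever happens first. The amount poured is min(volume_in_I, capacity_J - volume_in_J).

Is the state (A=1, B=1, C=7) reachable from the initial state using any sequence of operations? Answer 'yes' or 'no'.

BFS explored all 390 reachable states.
Reachable set includes: (0,0,0), (0,0,1), (0,0,2), (0,0,3), (0,0,4), (0,0,5), (0,0,6), (0,0,7), (0,0,8), (0,0,9), (0,0,10), (0,0,11) ...
Target (A=1, B=1, C=7) not in reachable set → no.

Answer: no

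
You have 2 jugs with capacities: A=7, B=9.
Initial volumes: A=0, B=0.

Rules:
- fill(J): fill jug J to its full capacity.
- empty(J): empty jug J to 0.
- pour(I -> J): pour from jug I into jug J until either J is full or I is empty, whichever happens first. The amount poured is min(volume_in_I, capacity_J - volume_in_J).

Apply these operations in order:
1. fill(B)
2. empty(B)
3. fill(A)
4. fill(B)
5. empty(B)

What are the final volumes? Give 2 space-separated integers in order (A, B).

Step 1: fill(B) -> (A=0 B=9)
Step 2: empty(B) -> (A=0 B=0)
Step 3: fill(A) -> (A=7 B=0)
Step 4: fill(B) -> (A=7 B=9)
Step 5: empty(B) -> (A=7 B=0)

Answer: 7 0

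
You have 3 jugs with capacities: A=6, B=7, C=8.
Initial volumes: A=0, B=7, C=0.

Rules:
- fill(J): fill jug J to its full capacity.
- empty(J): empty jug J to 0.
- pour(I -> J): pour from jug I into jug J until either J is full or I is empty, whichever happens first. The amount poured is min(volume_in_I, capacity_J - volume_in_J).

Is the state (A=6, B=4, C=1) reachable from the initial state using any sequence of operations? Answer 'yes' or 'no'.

BFS from (A=0, B=7, C=0):
  1. fill(A) -> (A=6 B=7 C=0)
  2. pour(A -> C) -> (A=0 B=7 C=6)
  3. fill(A) -> (A=6 B=7 C=6)
  4. pour(A -> C) -> (A=4 B=7 C=8)
  5. empty(C) -> (A=4 B=7 C=0)
  6. pour(B -> C) -> (A=4 B=0 C=7)
  7. pour(A -> B) -> (A=0 B=4 C=7)
  8. pour(C -> A) -> (A=6 B=4 C=1)
Target reached → yes.

Answer: yes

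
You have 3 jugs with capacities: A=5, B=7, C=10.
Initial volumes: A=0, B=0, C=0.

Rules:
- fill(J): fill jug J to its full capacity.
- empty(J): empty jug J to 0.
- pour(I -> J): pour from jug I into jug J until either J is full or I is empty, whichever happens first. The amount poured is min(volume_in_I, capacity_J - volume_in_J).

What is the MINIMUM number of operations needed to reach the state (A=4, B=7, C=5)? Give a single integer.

BFS from (A=0, B=0, C=0). One shortest path:
  1. fill(B) -> (A=0 B=7 C=0)
  2. pour(B -> C) -> (A=0 B=0 C=7)
  3. fill(B) -> (A=0 B=7 C=7)
  4. pour(B -> C) -> (A=0 B=4 C=10)
  5. pour(C -> A) -> (A=5 B=4 C=5)
  6. empty(A) -> (A=0 B=4 C=5)
  7. pour(B -> A) -> (A=4 B=0 C=5)
  8. fill(B) -> (A=4 B=7 C=5)
Reached target in 8 moves.

Answer: 8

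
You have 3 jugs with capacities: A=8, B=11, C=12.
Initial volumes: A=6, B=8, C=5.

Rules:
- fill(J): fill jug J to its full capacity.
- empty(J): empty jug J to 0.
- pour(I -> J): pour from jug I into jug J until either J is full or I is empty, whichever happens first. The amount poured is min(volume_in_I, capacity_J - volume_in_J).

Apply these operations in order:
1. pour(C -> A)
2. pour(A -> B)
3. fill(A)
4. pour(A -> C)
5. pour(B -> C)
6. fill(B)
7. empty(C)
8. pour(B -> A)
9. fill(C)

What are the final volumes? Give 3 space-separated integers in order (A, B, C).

Answer: 8 3 12

Derivation:
Step 1: pour(C -> A) -> (A=8 B=8 C=3)
Step 2: pour(A -> B) -> (A=5 B=11 C=3)
Step 3: fill(A) -> (A=8 B=11 C=3)
Step 4: pour(A -> C) -> (A=0 B=11 C=11)
Step 5: pour(B -> C) -> (A=0 B=10 C=12)
Step 6: fill(B) -> (A=0 B=11 C=12)
Step 7: empty(C) -> (A=0 B=11 C=0)
Step 8: pour(B -> A) -> (A=8 B=3 C=0)
Step 9: fill(C) -> (A=8 B=3 C=12)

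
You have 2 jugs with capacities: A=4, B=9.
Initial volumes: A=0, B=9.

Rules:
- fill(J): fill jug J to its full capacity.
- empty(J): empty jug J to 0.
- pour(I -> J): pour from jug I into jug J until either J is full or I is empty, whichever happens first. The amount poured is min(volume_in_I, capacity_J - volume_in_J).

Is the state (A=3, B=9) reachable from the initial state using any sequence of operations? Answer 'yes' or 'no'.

Answer: yes

Derivation:
BFS from (A=0, B=9):
  1. fill(A) -> (A=4 B=9)
  2. empty(B) -> (A=4 B=0)
  3. pour(A -> B) -> (A=0 B=4)
  4. fill(A) -> (A=4 B=4)
  5. pour(A -> B) -> (A=0 B=8)
  6. fill(A) -> (A=4 B=8)
  7. pour(A -> B) -> (A=3 B=9)
Target reached → yes.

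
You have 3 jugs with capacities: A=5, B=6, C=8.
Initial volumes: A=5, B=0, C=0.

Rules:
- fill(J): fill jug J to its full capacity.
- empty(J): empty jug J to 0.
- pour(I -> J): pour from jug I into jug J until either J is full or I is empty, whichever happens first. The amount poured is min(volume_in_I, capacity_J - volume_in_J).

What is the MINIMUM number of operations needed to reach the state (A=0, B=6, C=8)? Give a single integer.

BFS from (A=5, B=0, C=0). One shortest path:
  1. empty(A) -> (A=0 B=0 C=0)
  2. fill(B) -> (A=0 B=6 C=0)
  3. fill(C) -> (A=0 B=6 C=8)
Reached target in 3 moves.

Answer: 3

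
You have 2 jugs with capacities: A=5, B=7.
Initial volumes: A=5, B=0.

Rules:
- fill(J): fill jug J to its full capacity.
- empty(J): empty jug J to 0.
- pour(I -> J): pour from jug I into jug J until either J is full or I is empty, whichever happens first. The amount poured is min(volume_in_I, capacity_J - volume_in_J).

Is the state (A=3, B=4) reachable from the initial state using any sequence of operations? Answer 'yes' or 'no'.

Answer: no

Derivation:
BFS explored all 24 reachable states.
Reachable set includes: (0,0), (0,1), (0,2), (0,3), (0,4), (0,5), (0,6), (0,7), (1,0), (1,7), (2,0), (2,7) ...
Target (A=3, B=4) not in reachable set → no.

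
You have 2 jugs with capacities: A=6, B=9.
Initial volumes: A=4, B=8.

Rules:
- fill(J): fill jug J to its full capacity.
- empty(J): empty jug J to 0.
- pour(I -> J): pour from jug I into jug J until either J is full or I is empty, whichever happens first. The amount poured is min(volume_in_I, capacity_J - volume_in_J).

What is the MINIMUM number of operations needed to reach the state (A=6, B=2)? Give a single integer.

Answer: 2

Derivation:
BFS from (A=4, B=8). One shortest path:
  1. empty(A) -> (A=0 B=8)
  2. pour(B -> A) -> (A=6 B=2)
Reached target in 2 moves.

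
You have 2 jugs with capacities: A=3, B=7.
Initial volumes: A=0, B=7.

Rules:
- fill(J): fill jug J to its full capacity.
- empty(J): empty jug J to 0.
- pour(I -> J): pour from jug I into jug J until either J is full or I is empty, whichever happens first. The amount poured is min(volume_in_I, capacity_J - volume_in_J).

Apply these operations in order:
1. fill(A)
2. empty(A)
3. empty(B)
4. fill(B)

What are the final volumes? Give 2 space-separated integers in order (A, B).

Step 1: fill(A) -> (A=3 B=7)
Step 2: empty(A) -> (A=0 B=7)
Step 3: empty(B) -> (A=0 B=0)
Step 4: fill(B) -> (A=0 B=7)

Answer: 0 7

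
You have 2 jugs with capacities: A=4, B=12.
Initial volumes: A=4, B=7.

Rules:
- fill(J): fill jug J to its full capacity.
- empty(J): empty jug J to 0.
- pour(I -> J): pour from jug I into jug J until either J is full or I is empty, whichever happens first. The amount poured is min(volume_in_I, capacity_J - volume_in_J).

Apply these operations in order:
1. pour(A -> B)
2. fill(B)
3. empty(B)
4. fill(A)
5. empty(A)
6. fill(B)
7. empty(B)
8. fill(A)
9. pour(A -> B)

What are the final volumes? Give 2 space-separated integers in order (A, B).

Answer: 0 4

Derivation:
Step 1: pour(A -> B) -> (A=0 B=11)
Step 2: fill(B) -> (A=0 B=12)
Step 3: empty(B) -> (A=0 B=0)
Step 4: fill(A) -> (A=4 B=0)
Step 5: empty(A) -> (A=0 B=0)
Step 6: fill(B) -> (A=0 B=12)
Step 7: empty(B) -> (A=0 B=0)
Step 8: fill(A) -> (A=4 B=0)
Step 9: pour(A -> B) -> (A=0 B=4)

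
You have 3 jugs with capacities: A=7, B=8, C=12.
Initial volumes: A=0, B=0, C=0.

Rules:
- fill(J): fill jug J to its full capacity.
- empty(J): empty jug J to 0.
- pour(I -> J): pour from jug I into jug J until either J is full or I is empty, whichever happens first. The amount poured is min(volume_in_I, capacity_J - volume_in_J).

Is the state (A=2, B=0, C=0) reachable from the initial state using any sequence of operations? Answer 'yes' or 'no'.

BFS from (A=0, B=0, C=0):
  1. fill(A) -> (A=7 B=0 C=0)
  2. pour(A -> C) -> (A=0 B=0 C=7)
  3. fill(A) -> (A=7 B=0 C=7)
  4. pour(A -> C) -> (A=2 B=0 C=12)
  5. empty(C) -> (A=2 B=0 C=0)
Target reached → yes.

Answer: yes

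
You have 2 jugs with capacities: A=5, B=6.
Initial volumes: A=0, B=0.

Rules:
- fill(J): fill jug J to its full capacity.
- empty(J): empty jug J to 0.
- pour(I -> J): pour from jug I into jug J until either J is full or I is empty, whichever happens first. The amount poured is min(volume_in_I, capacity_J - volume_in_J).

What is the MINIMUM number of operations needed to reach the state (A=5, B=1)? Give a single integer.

Answer: 2

Derivation:
BFS from (A=0, B=0). One shortest path:
  1. fill(B) -> (A=0 B=6)
  2. pour(B -> A) -> (A=5 B=1)
Reached target in 2 moves.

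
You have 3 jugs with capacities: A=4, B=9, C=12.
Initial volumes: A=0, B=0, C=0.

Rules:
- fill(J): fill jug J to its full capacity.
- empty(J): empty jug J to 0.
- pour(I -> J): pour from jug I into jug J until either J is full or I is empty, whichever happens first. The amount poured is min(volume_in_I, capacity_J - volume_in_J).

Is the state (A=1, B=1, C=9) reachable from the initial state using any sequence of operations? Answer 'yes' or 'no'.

BFS explored all 386 reachable states.
Reachable set includes: (0,0,0), (0,0,1), (0,0,2), (0,0,3), (0,0,4), (0,0,5), (0,0,6), (0,0,7), (0,0,8), (0,0,9), (0,0,10), (0,0,11) ...
Target (A=1, B=1, C=9) not in reachable set → no.

Answer: no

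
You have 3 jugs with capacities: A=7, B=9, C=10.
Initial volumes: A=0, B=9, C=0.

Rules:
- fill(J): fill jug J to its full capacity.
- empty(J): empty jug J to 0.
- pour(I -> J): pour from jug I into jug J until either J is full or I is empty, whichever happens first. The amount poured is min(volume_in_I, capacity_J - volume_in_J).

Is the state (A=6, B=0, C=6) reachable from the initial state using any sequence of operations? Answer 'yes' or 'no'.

Answer: yes

Derivation:
BFS from (A=0, B=9, C=0):
  1. fill(A) -> (A=7 B=9 C=0)
  2. pour(A -> C) -> (A=0 B=9 C=7)
  3. pour(B -> C) -> (A=0 B=6 C=10)
  4. pour(C -> A) -> (A=7 B=6 C=3)
  5. empty(A) -> (A=0 B=6 C=3)
  6. pour(C -> A) -> (A=3 B=6 C=0)
  7. fill(C) -> (A=3 B=6 C=10)
  8. pour(C -> A) -> (A=7 B=6 C=6)
  9. empty(A) -> (A=0 B=6 C=6)
  10. pour(B -> A) -> (A=6 B=0 C=6)
Target reached → yes.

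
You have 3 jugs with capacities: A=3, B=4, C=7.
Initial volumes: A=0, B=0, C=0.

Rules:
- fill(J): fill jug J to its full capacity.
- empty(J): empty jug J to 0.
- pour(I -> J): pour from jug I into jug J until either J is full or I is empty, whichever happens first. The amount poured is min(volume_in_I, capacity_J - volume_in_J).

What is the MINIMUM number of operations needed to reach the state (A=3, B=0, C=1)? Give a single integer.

Answer: 3

Derivation:
BFS from (A=0, B=0, C=0). One shortest path:
  1. fill(B) -> (A=0 B=4 C=0)
  2. pour(B -> A) -> (A=3 B=1 C=0)
  3. pour(B -> C) -> (A=3 B=0 C=1)
Reached target in 3 moves.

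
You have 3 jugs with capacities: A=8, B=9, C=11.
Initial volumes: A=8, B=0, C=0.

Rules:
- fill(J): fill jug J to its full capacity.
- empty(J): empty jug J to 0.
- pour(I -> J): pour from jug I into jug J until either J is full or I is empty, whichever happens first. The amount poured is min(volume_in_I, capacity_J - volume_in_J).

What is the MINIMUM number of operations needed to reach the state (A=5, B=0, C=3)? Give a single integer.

BFS from (A=8, B=0, C=0). One shortest path:
  1. fill(B) -> (A=8 B=9 C=0)
  2. pour(A -> C) -> (A=0 B=9 C=8)
  3. pour(B -> A) -> (A=8 B=1 C=8)
  4. pour(A -> C) -> (A=5 B=1 C=11)
  5. pour(C -> B) -> (A=5 B=9 C=3)
  6. empty(B) -> (A=5 B=0 C=3)
Reached target in 6 moves.

Answer: 6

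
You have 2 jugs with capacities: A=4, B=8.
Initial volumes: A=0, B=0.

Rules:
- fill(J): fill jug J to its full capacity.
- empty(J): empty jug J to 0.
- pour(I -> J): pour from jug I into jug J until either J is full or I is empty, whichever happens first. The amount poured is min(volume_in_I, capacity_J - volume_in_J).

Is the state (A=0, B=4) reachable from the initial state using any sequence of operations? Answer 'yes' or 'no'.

Answer: yes

Derivation:
BFS from (A=0, B=0):
  1. fill(A) -> (A=4 B=0)
  2. pour(A -> B) -> (A=0 B=4)
Target reached → yes.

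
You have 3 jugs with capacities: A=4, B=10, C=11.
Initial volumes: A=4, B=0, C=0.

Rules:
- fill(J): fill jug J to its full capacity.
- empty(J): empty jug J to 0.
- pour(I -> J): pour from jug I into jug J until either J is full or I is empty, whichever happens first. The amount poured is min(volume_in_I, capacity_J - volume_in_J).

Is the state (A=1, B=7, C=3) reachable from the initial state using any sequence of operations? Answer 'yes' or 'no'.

BFS explored all 390 reachable states.
Reachable set includes: (0,0,0), (0,0,1), (0,0,2), (0,0,3), (0,0,4), (0,0,5), (0,0,6), (0,0,7), (0,0,8), (0,0,9), (0,0,10), (0,0,11) ...
Target (A=1, B=7, C=3) not in reachable set → no.

Answer: no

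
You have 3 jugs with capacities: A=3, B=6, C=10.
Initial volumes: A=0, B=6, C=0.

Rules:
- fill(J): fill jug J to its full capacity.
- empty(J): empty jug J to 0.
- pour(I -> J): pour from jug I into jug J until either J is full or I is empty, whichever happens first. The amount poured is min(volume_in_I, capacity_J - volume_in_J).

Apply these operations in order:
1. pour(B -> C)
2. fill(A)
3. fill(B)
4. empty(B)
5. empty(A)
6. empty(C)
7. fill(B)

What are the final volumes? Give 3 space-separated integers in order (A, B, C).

Step 1: pour(B -> C) -> (A=0 B=0 C=6)
Step 2: fill(A) -> (A=3 B=0 C=6)
Step 3: fill(B) -> (A=3 B=6 C=6)
Step 4: empty(B) -> (A=3 B=0 C=6)
Step 5: empty(A) -> (A=0 B=0 C=6)
Step 6: empty(C) -> (A=0 B=0 C=0)
Step 7: fill(B) -> (A=0 B=6 C=0)

Answer: 0 6 0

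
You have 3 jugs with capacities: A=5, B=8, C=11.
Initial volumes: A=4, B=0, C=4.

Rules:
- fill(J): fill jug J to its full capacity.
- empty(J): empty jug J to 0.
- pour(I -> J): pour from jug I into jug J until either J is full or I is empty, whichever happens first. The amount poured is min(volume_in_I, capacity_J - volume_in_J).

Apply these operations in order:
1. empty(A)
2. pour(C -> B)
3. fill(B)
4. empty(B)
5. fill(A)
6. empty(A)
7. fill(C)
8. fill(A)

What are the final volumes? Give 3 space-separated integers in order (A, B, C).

Answer: 5 0 11

Derivation:
Step 1: empty(A) -> (A=0 B=0 C=4)
Step 2: pour(C -> B) -> (A=0 B=4 C=0)
Step 3: fill(B) -> (A=0 B=8 C=0)
Step 4: empty(B) -> (A=0 B=0 C=0)
Step 5: fill(A) -> (A=5 B=0 C=0)
Step 6: empty(A) -> (A=0 B=0 C=0)
Step 7: fill(C) -> (A=0 B=0 C=11)
Step 8: fill(A) -> (A=5 B=0 C=11)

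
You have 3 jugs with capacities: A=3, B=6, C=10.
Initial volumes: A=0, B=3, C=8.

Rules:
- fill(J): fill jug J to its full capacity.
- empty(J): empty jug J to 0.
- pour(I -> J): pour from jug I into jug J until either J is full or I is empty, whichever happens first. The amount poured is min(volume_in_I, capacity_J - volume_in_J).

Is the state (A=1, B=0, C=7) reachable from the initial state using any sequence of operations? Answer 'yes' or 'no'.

BFS from (A=0, B=3, C=8):
  1. fill(A) -> (A=3 B=3 C=8)
  2. pour(A -> C) -> (A=1 B=3 C=10)
  3. pour(C -> B) -> (A=1 B=6 C=7)
  4. empty(B) -> (A=1 B=0 C=7)
Target reached → yes.

Answer: yes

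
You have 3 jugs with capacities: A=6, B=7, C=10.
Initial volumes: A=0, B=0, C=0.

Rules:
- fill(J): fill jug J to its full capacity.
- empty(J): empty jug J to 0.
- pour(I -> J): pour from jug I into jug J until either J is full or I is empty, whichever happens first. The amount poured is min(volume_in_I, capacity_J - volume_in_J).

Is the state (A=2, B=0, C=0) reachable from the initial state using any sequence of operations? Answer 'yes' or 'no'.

BFS from (A=0, B=0, C=0):
  1. fill(A) -> (A=6 B=0 C=0)
  2. pour(A -> C) -> (A=0 B=0 C=6)
  3. fill(A) -> (A=6 B=0 C=6)
  4. pour(A -> C) -> (A=2 B=0 C=10)
  5. empty(C) -> (A=2 B=0 C=0)
Target reached → yes.

Answer: yes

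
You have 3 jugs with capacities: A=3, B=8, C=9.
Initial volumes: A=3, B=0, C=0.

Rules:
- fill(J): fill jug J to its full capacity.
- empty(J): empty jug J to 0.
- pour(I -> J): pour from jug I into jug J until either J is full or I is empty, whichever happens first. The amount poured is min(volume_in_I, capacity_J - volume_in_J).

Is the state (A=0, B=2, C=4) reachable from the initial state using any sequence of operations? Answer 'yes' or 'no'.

BFS from (A=3, B=0, C=0):
  1. empty(A) -> (A=0 B=0 C=0)
  2. fill(C) -> (A=0 B=0 C=9)
  3. pour(C -> B) -> (A=0 B=8 C=1)
  4. pour(B -> A) -> (A=3 B=5 C=1)
  5. empty(A) -> (A=0 B=5 C=1)
  6. pour(B -> A) -> (A=3 B=2 C=1)
  7. pour(A -> C) -> (A=0 B=2 C=4)
Target reached → yes.

Answer: yes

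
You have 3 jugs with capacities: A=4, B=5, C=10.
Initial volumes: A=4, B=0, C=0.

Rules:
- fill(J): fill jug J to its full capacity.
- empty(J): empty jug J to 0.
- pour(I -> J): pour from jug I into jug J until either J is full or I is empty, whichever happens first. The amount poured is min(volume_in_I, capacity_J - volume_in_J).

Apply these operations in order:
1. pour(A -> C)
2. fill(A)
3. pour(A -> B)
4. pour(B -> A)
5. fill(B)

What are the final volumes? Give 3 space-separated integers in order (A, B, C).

Answer: 4 5 4

Derivation:
Step 1: pour(A -> C) -> (A=0 B=0 C=4)
Step 2: fill(A) -> (A=4 B=0 C=4)
Step 3: pour(A -> B) -> (A=0 B=4 C=4)
Step 4: pour(B -> A) -> (A=4 B=0 C=4)
Step 5: fill(B) -> (A=4 B=5 C=4)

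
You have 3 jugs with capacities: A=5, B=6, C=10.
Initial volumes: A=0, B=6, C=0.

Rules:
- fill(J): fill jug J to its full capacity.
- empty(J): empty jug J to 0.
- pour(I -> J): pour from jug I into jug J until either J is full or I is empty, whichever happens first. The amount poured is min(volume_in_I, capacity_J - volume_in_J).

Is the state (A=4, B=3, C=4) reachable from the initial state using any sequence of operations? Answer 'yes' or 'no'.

BFS explored all 282 reachable states.
Reachable set includes: (0,0,0), (0,0,1), (0,0,2), (0,0,3), (0,0,4), (0,0,5), (0,0,6), (0,0,7), (0,0,8), (0,0,9), (0,0,10), (0,1,0) ...
Target (A=4, B=3, C=4) not in reachable set → no.

Answer: no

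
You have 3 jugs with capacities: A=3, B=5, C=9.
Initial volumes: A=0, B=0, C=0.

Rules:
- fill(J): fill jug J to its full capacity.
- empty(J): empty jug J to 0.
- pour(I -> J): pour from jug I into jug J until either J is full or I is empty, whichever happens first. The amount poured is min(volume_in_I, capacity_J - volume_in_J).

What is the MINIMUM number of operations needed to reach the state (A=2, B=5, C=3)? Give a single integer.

BFS from (A=0, B=0, C=0). One shortest path:
  1. fill(B) -> (A=0 B=5 C=0)
  2. pour(B -> A) -> (A=3 B=2 C=0)
  3. pour(A -> C) -> (A=0 B=2 C=3)
  4. pour(B -> A) -> (A=2 B=0 C=3)
  5. fill(B) -> (A=2 B=5 C=3)
Reached target in 5 moves.

Answer: 5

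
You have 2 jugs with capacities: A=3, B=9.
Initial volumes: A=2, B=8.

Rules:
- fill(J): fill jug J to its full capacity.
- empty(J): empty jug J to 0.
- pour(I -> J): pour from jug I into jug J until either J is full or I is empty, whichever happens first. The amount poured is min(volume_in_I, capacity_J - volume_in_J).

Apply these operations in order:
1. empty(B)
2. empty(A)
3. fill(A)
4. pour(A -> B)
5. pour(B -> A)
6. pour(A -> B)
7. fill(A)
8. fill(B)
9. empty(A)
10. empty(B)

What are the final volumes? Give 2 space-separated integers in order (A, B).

Step 1: empty(B) -> (A=2 B=0)
Step 2: empty(A) -> (A=0 B=0)
Step 3: fill(A) -> (A=3 B=0)
Step 4: pour(A -> B) -> (A=0 B=3)
Step 5: pour(B -> A) -> (A=3 B=0)
Step 6: pour(A -> B) -> (A=0 B=3)
Step 7: fill(A) -> (A=3 B=3)
Step 8: fill(B) -> (A=3 B=9)
Step 9: empty(A) -> (A=0 B=9)
Step 10: empty(B) -> (A=0 B=0)

Answer: 0 0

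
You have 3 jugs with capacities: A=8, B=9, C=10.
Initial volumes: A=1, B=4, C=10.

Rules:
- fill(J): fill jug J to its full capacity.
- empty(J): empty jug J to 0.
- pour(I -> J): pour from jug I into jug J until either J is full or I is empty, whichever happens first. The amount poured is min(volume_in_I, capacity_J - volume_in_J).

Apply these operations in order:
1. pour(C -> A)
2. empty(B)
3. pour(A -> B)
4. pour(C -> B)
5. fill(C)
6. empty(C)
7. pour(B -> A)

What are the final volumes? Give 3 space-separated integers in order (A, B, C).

Answer: 8 1 0

Derivation:
Step 1: pour(C -> A) -> (A=8 B=4 C=3)
Step 2: empty(B) -> (A=8 B=0 C=3)
Step 3: pour(A -> B) -> (A=0 B=8 C=3)
Step 4: pour(C -> B) -> (A=0 B=9 C=2)
Step 5: fill(C) -> (A=0 B=9 C=10)
Step 6: empty(C) -> (A=0 B=9 C=0)
Step 7: pour(B -> A) -> (A=8 B=1 C=0)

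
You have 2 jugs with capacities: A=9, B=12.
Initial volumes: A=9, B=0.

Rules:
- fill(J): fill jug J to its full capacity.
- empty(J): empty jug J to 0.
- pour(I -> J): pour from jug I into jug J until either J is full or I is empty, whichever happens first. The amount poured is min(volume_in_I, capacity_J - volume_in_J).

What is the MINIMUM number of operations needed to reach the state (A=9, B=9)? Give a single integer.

Answer: 2

Derivation:
BFS from (A=9, B=0). One shortest path:
  1. pour(A -> B) -> (A=0 B=9)
  2. fill(A) -> (A=9 B=9)
Reached target in 2 moves.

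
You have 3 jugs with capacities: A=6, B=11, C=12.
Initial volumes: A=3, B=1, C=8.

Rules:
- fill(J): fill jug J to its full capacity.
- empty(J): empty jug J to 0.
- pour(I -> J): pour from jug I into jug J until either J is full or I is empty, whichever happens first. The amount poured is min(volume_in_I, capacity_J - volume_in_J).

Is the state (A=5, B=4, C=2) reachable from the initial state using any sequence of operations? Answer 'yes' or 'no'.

Answer: no

Derivation:
BFS explored all 543 reachable states.
Reachable set includes: (0,0,0), (0,0,1), (0,0,2), (0,0,3), (0,0,4), (0,0,5), (0,0,6), (0,0,7), (0,0,8), (0,0,9), (0,0,10), (0,0,11) ...
Target (A=5, B=4, C=2) not in reachable set → no.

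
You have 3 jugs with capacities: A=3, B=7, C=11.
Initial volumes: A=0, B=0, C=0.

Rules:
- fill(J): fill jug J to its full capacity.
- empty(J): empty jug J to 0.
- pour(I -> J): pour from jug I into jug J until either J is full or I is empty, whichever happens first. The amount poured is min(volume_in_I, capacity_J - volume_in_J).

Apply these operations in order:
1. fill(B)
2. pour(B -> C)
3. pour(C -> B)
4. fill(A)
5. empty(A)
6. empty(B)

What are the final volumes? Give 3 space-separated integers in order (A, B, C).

Step 1: fill(B) -> (A=0 B=7 C=0)
Step 2: pour(B -> C) -> (A=0 B=0 C=7)
Step 3: pour(C -> B) -> (A=0 B=7 C=0)
Step 4: fill(A) -> (A=3 B=7 C=0)
Step 5: empty(A) -> (A=0 B=7 C=0)
Step 6: empty(B) -> (A=0 B=0 C=0)

Answer: 0 0 0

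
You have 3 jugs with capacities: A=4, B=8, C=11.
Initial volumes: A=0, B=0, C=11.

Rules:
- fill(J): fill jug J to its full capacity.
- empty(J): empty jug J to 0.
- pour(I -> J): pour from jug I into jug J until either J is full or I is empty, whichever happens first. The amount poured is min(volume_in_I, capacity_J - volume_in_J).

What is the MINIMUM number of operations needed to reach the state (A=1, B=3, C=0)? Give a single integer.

BFS from (A=0, B=0, C=11). One shortest path:
  1. pour(C -> B) -> (A=0 B=8 C=3)
  2. pour(C -> A) -> (A=3 B=8 C=0)
  3. pour(B -> C) -> (A=3 B=0 C=8)
  4. pour(A -> B) -> (A=0 B=3 C=8)
  5. fill(A) -> (A=4 B=3 C=8)
  6. pour(A -> C) -> (A=1 B=3 C=11)
  7. empty(C) -> (A=1 B=3 C=0)
Reached target in 7 moves.

Answer: 7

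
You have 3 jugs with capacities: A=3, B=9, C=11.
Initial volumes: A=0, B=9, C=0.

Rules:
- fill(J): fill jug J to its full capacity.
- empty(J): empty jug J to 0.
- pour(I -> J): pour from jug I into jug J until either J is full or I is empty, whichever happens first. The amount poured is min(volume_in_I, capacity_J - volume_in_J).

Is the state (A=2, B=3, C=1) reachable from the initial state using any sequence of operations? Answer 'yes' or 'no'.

BFS explored all 320 reachable states.
Reachable set includes: (0,0,0), (0,0,1), (0,0,2), (0,0,3), (0,0,4), (0,0,5), (0,0,6), (0,0,7), (0,0,8), (0,0,9), (0,0,10), (0,0,11) ...
Target (A=2, B=3, C=1) not in reachable set → no.

Answer: no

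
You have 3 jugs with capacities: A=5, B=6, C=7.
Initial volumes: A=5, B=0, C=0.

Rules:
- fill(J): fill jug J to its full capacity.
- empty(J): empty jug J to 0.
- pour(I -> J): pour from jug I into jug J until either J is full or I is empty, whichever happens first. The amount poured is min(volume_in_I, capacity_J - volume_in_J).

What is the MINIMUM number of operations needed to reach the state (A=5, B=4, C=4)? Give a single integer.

Answer: 8

Derivation:
BFS from (A=5, B=0, C=0). One shortest path:
  1. fill(B) -> (A=5 B=6 C=0)
  2. pour(A -> C) -> (A=0 B=6 C=5)
  3. pour(B -> C) -> (A=0 B=4 C=7)
  4. pour(C -> A) -> (A=5 B=4 C=2)
  5. empty(A) -> (A=0 B=4 C=2)
  6. pour(C -> A) -> (A=2 B=4 C=0)
  7. fill(C) -> (A=2 B=4 C=7)
  8. pour(C -> A) -> (A=5 B=4 C=4)
Reached target in 8 moves.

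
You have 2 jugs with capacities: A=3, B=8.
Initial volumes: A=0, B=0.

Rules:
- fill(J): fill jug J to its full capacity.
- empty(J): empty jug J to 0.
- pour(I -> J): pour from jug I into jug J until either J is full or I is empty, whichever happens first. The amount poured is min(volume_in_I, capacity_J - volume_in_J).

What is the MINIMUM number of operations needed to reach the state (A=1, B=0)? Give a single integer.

BFS from (A=0, B=0). One shortest path:
  1. fill(A) -> (A=3 B=0)
  2. pour(A -> B) -> (A=0 B=3)
  3. fill(A) -> (A=3 B=3)
  4. pour(A -> B) -> (A=0 B=6)
  5. fill(A) -> (A=3 B=6)
  6. pour(A -> B) -> (A=1 B=8)
  7. empty(B) -> (A=1 B=0)
Reached target in 7 moves.

Answer: 7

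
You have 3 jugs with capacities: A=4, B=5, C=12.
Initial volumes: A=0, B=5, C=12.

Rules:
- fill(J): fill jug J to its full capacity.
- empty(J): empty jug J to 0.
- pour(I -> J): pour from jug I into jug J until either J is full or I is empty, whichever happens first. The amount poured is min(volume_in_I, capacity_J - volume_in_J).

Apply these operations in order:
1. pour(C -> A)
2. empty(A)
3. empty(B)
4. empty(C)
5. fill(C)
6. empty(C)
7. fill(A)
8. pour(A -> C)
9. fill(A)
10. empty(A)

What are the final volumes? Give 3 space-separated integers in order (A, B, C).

Answer: 0 0 4

Derivation:
Step 1: pour(C -> A) -> (A=4 B=5 C=8)
Step 2: empty(A) -> (A=0 B=5 C=8)
Step 3: empty(B) -> (A=0 B=0 C=8)
Step 4: empty(C) -> (A=0 B=0 C=0)
Step 5: fill(C) -> (A=0 B=0 C=12)
Step 6: empty(C) -> (A=0 B=0 C=0)
Step 7: fill(A) -> (A=4 B=0 C=0)
Step 8: pour(A -> C) -> (A=0 B=0 C=4)
Step 9: fill(A) -> (A=4 B=0 C=4)
Step 10: empty(A) -> (A=0 B=0 C=4)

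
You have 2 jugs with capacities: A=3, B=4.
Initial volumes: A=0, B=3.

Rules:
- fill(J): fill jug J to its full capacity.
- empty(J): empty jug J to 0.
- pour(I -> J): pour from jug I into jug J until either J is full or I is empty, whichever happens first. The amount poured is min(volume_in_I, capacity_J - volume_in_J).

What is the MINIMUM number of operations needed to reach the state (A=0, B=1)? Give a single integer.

Answer: 3

Derivation:
BFS from (A=0, B=3). One shortest path:
  1. fill(B) -> (A=0 B=4)
  2. pour(B -> A) -> (A=3 B=1)
  3. empty(A) -> (A=0 B=1)
Reached target in 3 moves.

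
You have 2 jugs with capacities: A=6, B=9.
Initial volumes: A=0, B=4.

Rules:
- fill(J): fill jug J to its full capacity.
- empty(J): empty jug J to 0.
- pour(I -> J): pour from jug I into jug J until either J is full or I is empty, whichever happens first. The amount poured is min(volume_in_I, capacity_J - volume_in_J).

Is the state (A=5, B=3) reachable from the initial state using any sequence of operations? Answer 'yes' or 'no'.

BFS explored all 20 reachable states.
Reachable set includes: (0,0), (0,1), (0,3), (0,4), (0,6), (0,7), (0,9), (1,0), (1,9), (3,0), (3,9), (4,0) ...
Target (A=5, B=3) not in reachable set → no.

Answer: no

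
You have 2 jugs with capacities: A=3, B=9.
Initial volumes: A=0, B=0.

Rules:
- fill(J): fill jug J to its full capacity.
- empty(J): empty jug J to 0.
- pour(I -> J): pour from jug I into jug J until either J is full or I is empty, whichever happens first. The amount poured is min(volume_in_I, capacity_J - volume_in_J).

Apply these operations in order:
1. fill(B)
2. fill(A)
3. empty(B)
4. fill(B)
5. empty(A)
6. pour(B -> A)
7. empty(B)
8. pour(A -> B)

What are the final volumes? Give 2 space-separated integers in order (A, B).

Answer: 0 3

Derivation:
Step 1: fill(B) -> (A=0 B=9)
Step 2: fill(A) -> (A=3 B=9)
Step 3: empty(B) -> (A=3 B=0)
Step 4: fill(B) -> (A=3 B=9)
Step 5: empty(A) -> (A=0 B=9)
Step 6: pour(B -> A) -> (A=3 B=6)
Step 7: empty(B) -> (A=3 B=0)
Step 8: pour(A -> B) -> (A=0 B=3)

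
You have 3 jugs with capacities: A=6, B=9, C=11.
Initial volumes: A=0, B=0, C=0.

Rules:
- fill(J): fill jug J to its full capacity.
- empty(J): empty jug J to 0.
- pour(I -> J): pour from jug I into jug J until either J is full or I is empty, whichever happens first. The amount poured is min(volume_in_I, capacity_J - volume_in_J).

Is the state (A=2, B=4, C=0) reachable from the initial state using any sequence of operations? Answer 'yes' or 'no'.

BFS from (A=0, B=0, C=0):
  1. fill(A) -> (A=6 B=0 C=0)
  2. fill(B) -> (A=6 B=9 C=0)
  3. pour(B -> C) -> (A=6 B=0 C=9)
  4. pour(A -> C) -> (A=4 B=0 C=11)
  5. pour(C -> B) -> (A=4 B=9 C=2)
  6. empty(B) -> (A=4 B=0 C=2)
  7. pour(A -> B) -> (A=0 B=4 C=2)
  8. pour(C -> A) -> (A=2 B=4 C=0)
Target reached → yes.

Answer: yes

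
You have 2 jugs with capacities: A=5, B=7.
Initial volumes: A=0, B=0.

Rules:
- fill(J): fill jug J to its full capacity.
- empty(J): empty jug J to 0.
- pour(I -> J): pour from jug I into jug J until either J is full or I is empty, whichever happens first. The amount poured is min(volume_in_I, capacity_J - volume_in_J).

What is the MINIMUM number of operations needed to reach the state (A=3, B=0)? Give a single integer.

Answer: 5

Derivation:
BFS from (A=0, B=0). One shortest path:
  1. fill(A) -> (A=5 B=0)
  2. pour(A -> B) -> (A=0 B=5)
  3. fill(A) -> (A=5 B=5)
  4. pour(A -> B) -> (A=3 B=7)
  5. empty(B) -> (A=3 B=0)
Reached target in 5 moves.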